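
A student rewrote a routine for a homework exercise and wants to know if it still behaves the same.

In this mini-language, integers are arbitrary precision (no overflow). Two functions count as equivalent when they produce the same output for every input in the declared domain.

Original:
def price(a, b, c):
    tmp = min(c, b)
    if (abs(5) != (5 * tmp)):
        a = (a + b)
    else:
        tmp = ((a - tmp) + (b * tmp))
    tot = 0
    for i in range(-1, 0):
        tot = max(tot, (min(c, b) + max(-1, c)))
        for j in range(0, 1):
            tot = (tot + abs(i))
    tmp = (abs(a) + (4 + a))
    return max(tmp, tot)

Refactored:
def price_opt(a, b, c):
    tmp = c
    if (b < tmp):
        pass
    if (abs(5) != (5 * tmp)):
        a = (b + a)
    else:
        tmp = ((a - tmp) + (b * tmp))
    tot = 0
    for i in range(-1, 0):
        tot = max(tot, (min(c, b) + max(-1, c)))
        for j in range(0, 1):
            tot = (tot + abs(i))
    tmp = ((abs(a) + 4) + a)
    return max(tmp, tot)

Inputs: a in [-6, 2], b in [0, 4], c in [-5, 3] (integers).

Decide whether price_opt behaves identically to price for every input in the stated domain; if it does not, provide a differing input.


There is a counterexample at a=0, b=1, c=2: 4 on one side, 6 on the other.
price: tmp=1, then (abs(5) != (5 * tmp)) is false, then tmp=0, then tot=0, then (i=-1), then tot=3, then (j=0), then tot=4, then tmp=4, then returns 4
price_opt: tmp=2, then (b < tmp) is true, then (abs(5) != (5 * tmp)) is true, then a=1, then tot=0, then (i=-1), then tot=3, then (j=0), then tot=4, then tmp=6, then returns 6
verdict: not equivalent; witness: a=0, b=1, c=2


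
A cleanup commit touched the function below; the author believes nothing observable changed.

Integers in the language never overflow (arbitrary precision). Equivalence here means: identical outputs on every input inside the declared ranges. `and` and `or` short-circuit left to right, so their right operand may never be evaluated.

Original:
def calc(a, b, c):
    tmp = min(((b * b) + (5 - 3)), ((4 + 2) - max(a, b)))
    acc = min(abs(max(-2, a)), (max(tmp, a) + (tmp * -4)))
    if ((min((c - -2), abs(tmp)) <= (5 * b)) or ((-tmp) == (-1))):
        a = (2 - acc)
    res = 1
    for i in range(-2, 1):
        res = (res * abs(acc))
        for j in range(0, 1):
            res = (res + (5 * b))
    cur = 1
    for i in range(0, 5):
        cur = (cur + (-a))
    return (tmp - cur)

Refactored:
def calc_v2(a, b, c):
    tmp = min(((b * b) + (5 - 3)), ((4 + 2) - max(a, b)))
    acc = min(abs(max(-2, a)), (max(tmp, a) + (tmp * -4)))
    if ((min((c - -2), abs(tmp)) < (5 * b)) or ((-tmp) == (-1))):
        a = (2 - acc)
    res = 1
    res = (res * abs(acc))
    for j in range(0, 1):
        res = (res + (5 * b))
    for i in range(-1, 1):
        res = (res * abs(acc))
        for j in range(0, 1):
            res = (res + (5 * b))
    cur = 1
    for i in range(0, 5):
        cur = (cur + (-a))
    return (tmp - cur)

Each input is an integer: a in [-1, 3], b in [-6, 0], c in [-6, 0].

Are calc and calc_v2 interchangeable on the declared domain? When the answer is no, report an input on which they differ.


Take a=-1, b=0, c=-2.
calc: tmp = 2; acc = -6; ((min((c - -2), abs(tmp)) <= (5 * b)) or ((-tmp) == (-1))) -> true; a = 8; res = 1; [i=-2]; res = 6; [j=0]; res = 6; [i=-1]; res = 36; [j=0]; res = 36; [i=0]; res = 216; [j=0]; res = 216; cur = 1; [i=0]; cur = -7; [i=1]; cur = -15; [i=2]; cur = -23; [i=3]; cur = -31; [i=4]; cur = -39; return 41
calc_v2: tmp = 2; acc = -6; ((min((c - -2), abs(tmp)) < (5 * b)) or ((-tmp) == (-1))) -> false; res = 1; res = 6; [j=0]; res = 6; [i=-1]; res = 36; [j=0]; res = 36; [i=0]; res = 216; [j=0]; res = 216; cur = 1; [i=0]; cur = 2; [i=1]; cur = 3; [i=2]; cur = 4; [i=3]; cur = 5; [i=4]; cur = 6; return -4
41 and -4 differ, so these are not the same function on this domain.
verdict: not equivalent; witness: a=-1, b=0, c=-2


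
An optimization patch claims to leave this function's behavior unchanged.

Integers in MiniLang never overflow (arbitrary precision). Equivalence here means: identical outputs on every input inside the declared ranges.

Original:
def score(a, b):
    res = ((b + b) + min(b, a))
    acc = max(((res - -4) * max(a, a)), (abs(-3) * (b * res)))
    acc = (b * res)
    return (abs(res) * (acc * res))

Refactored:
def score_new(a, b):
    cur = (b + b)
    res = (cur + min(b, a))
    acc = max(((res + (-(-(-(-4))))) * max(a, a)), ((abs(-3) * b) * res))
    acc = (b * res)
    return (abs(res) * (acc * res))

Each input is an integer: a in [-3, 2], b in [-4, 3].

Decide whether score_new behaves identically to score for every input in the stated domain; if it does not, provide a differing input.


The two versions differ — the changes include local variable names differ, statement counts differ, arithmetic usage differs.
One worked example (a=2, b=-1) — score: res := -3 | acc := 9 | acc := 3 | result -27; score_new: cur := -2 | res := -3 | acc := 9 | acc := 3 | result -27; agreement on -27.
Every one of the 48 inputs gives matching results.
verdict: equivalent


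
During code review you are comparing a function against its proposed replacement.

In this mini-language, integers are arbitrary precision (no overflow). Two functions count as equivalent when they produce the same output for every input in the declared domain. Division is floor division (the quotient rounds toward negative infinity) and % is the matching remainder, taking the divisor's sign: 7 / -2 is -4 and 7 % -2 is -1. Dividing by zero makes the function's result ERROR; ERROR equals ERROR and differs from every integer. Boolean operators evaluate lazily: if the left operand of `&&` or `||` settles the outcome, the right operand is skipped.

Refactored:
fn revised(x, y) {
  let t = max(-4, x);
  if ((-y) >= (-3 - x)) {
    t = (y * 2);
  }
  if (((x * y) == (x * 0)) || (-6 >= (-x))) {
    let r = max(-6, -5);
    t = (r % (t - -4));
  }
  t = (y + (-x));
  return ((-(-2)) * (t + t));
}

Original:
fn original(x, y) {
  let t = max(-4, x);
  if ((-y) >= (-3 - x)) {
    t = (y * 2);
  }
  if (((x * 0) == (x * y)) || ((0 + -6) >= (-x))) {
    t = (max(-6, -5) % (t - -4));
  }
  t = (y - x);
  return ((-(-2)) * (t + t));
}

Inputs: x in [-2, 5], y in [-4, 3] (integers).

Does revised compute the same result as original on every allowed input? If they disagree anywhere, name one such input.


Differences: statement counts differ, and arithmetic usage differs, and local variable names differ, and constant usage differs — yet all 64 inputs agree.
verdict: equivalent


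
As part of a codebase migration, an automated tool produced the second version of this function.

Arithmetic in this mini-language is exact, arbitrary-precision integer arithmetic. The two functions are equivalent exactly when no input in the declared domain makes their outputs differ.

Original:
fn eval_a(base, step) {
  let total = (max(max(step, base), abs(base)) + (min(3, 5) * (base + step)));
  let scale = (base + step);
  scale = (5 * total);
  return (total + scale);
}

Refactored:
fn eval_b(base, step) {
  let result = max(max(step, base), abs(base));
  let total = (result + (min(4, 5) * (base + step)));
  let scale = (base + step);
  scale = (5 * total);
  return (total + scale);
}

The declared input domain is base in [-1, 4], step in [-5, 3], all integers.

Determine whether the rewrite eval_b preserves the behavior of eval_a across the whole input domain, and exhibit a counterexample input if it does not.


Run the pair on base=-1, step=-5.
eval_a: total := -17 | scale := -6 | scale := -85 | result -102
eval_b: result := 1 | total := -23 | scale := -6 | scale := -115 | result -138
-102 vs -138 — the two versions disagree here.
verdict: not equivalent; witness: base=-1, step=-5


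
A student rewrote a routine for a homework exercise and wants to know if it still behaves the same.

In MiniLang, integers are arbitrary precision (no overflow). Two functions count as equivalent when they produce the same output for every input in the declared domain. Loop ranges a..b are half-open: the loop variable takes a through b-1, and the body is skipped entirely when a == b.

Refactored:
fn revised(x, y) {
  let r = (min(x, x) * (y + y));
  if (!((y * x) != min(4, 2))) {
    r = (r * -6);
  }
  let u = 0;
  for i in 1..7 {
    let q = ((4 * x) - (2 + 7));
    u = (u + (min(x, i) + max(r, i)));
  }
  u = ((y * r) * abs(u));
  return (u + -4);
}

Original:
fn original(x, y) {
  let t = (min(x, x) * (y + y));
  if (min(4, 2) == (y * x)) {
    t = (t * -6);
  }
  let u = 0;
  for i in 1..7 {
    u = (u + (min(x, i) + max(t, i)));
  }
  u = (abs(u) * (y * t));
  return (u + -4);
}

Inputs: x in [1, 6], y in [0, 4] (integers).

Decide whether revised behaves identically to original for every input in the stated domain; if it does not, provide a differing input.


Differences: statement counts differ, plus arithmetic usage differs, plus local variable names differ, plus constant usage differs, plus comparison usage differs, plus boolean connective usage differs — yet all 30 inputs agree.
verdict: equivalent


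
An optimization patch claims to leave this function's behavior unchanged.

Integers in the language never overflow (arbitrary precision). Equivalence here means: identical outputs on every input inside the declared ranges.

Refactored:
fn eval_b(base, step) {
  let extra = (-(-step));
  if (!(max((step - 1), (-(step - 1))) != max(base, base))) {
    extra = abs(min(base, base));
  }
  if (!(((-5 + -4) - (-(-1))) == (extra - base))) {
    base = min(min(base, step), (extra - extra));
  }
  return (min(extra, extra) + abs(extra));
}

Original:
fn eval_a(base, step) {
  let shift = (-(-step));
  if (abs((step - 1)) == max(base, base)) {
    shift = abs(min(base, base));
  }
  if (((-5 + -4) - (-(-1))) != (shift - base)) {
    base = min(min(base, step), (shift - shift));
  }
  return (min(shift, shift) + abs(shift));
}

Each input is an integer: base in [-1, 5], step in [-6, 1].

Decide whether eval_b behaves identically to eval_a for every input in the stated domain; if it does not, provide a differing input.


Comparing the listings, the differences include: boolean connective usage differs; and min/max/abs usage differs; and local variable names differ; and arithmetic usage differs; and constant usage differs.
Tracing base=-1, step=-2: eval_a: shift=-2, then (abs((step - 1)) == max(base, base)) is false, then (((-5 + -4) - (-(-1))) != (shift - base)) is true, then base=-2, then returns 0 | eval_b: extra=-2, then (!(max((step - 1), (-(step - 1))) != max(base, base))) is false, then (!(((-5 + -4) - (-(-1))) == (extra - base))) is true, then base=-2, then returns 0 — matching result 0.
An exhaustive pass over the 56 declared inputs shows identical outputs.
verdict: equivalent


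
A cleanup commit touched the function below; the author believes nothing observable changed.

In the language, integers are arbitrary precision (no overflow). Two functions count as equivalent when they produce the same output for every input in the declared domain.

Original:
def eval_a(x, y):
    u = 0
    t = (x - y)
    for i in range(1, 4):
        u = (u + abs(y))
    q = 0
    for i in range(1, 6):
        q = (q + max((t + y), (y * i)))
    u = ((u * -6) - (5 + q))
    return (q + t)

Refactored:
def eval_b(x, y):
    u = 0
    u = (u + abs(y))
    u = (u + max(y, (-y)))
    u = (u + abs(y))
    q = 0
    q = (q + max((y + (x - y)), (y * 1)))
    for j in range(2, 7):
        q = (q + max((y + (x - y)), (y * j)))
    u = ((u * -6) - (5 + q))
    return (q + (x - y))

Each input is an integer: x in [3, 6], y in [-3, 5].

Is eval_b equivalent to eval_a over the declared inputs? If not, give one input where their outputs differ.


Not equivalent: x=3, y=-3 separates them (21 vs 24).
eval_a: u = 0; t = 6; [i=1]; u = 3; [i=2]; u = 6; [i=3]; u = 9; q = 0; [i=1]; q = 3; [i=2]; q = 6; [i=3]; q = 9; [i=4]; q = 12; [i=5]; q = 15; u = -74; return 21
eval_b: u = 0; u = 3; u = 6; u = 9; q = 0; q = 3; [j=2]; q = 6; [j=3]; q = 9; [j=4]; q = 12; [j=5]; q = 15; [j=6]; q = 18; u = -77; return 24
verdict: not equivalent; witness: x=3, y=-3


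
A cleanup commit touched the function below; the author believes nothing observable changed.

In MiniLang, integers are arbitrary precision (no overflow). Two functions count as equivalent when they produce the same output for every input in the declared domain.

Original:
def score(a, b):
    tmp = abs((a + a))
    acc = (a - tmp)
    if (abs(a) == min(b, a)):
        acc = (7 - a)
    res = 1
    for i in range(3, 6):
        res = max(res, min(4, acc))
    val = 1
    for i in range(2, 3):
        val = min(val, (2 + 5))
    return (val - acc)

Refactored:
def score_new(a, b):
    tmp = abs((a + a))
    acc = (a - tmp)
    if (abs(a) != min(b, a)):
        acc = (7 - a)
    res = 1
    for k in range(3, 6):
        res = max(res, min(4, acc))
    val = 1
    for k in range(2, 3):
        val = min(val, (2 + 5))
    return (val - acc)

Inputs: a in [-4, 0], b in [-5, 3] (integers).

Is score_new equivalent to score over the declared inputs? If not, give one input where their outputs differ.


Take a=-4, b=-5.
score: tmp := 8 | acc := -12 | (abs(a) == min(b, a)): false | res := 1 | iter i=3: | res := 1 | iter i=4: | res := 1 | iter i=5: | res := 1 | val := 1 | iter i=2: | val := 1 | result 13
score_new: tmp := 8 | acc := -12 | (abs(a) != min(b, a)): true | acc := 11 | res := 1 | iter k=3: | res := 4 | iter k=4: | res := 4 | iter k=5: | res := 4 | val := 1 | iter k=2: | val := 1 | result -10
13 against -10: the behavior changed.
verdict: not equivalent; witness: a=-4, b=-5


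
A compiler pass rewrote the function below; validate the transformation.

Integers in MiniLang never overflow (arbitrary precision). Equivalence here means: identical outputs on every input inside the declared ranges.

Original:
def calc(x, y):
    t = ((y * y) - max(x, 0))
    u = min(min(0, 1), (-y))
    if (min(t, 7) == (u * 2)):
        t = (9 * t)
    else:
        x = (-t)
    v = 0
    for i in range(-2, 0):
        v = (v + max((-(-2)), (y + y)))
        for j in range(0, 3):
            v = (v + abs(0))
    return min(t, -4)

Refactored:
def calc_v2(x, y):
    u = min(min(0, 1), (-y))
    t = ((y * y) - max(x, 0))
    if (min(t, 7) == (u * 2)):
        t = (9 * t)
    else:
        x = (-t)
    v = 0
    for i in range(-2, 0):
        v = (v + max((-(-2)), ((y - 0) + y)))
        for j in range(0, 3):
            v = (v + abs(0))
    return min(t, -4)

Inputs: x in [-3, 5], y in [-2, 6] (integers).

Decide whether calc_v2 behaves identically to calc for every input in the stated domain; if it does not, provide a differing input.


Although constant usage differs; arithmetic usage differs, 81/81 inputs agree.
verdict: equivalent


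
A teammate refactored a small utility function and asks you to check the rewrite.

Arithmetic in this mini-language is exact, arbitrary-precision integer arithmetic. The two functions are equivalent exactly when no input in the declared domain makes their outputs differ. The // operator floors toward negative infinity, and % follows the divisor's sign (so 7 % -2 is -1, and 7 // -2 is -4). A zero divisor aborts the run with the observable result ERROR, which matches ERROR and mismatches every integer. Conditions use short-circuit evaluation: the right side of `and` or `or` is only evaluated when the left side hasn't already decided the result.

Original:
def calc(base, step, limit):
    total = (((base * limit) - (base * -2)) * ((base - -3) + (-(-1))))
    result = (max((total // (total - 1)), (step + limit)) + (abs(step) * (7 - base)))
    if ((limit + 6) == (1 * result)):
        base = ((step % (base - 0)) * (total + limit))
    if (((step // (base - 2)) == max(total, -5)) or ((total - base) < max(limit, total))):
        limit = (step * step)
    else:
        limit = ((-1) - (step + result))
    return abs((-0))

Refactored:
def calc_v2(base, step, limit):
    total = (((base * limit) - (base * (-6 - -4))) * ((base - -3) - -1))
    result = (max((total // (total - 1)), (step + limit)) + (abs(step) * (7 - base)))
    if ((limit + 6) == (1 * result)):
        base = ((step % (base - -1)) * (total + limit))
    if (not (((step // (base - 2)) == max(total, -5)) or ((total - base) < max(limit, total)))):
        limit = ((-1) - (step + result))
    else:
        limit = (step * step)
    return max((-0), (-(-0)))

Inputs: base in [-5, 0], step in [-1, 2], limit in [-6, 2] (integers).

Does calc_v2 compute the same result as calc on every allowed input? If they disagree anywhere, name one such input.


Consider the input base=-1, step=0, limit=-5.
calc: total := 9 | result := 1 | ((limit + 6) == (1 * result)): true | base := 0 | (((step // (base - 2)) == max(total, -5)) or ((total - base) < max(limit, total))): false | limit := -2 | result 0
calc_v2: total := 9 | result := 1 | ((limit + 6) == (1 * result)): true | divide-by-zero, output ERROR
0 and ERROR differ, so these are not the same function on this domain.
verdict: not equivalent; witness: base=-1, step=0, limit=-5


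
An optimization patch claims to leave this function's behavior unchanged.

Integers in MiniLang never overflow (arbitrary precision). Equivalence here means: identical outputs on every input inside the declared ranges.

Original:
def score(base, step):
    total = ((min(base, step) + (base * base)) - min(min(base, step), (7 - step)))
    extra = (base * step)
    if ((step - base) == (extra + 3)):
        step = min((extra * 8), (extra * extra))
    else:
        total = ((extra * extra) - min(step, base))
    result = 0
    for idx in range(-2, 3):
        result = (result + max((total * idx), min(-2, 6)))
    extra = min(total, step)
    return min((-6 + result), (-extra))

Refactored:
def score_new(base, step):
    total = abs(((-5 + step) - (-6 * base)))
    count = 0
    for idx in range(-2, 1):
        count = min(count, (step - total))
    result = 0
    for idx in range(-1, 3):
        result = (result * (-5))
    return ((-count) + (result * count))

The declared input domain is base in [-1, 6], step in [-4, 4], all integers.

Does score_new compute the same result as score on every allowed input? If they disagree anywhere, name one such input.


Take base=-1, step=-4.
score: total becomes 1; next extra becomes 4; next ((step - base) == (extra + 3)) evaluates to false; next total becomes 20; next result becomes 0; next at idx=-2:; next result becomes -2; next at idx=-1:; next result becomes -4; next at idx=0:; next result becomes -4; next at idx=1:; next result becomes 16; next at idx=2:; next result becomes 56; next extra becomes -4; next final value 4
score_new: total becomes 15; next count becomes 0; next at idx=-2:; next count becomes -19; next at idx=-1:; next count becomes -19; next at idx=0:; next count becomes -19; next result becomes 0; next at idx=-1:; next result becomes 0; next at idx=0:; next result becomes 0; next at idx=1:; next result becomes 0; next at idx=2:; next result becomes 0; next final value 19
4 vs 19 — the two versions disagree here.
verdict: not equivalent; witness: base=-1, step=-4


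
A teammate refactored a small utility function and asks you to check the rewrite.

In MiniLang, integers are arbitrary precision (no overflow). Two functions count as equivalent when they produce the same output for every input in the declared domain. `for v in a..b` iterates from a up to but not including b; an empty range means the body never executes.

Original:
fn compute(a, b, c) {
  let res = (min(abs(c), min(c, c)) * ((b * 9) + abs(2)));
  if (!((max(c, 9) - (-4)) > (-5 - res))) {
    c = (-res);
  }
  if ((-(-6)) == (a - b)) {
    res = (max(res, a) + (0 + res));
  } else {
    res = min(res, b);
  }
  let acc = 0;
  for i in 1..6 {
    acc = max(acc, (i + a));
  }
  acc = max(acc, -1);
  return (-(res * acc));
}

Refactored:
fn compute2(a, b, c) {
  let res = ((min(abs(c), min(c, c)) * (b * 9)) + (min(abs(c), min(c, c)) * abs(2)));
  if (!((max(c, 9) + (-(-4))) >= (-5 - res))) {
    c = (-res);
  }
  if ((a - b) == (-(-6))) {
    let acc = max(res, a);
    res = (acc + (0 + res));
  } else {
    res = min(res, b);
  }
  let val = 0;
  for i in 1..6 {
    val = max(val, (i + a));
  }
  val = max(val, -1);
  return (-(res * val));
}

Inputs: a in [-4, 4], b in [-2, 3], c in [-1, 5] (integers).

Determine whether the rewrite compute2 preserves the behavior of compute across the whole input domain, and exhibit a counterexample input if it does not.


Equivalent. The suspicious-looking change has no observable effect anywhere in the declared ranges.
An exhaustive pass over the 378 declared inputs shows identical outputs.
Tracing a=-2, b=-1, c=-1: compute: res becomes 7; next (!((max(c, 9) - (-4)) > (-5 - res))) evaluates to false; next ((-(-6)) == (a - b)) evaluates to false; next res becomes -1; next acc becomes 0; next at i=1:; next acc becomes 0; next at i=2:; next acc becomes 0; next at i=3:; next acc becomes 1; next at i=4:; next acc becomes 2; next at i=5:; next acc becomes 3; next acc becomes 3; next final value 3 | compute2: res becomes 7; next (!((max(c, 9) + (-(-4))) >= (-5 - res))) evaluates to false; next ((a - b) == (-(-6))) evaluates to false; next res becomes -1; next val becomes 0; next at i=1:; next val becomes 0; next at i=2:; next val becomes 0; next at i=3:; next val becomes 1; next at i=4:; next val becomes 2; next at i=5:; next val becomes 3; next val becomes 3; next final value 3 — matching result 3.
verdict: equivalent


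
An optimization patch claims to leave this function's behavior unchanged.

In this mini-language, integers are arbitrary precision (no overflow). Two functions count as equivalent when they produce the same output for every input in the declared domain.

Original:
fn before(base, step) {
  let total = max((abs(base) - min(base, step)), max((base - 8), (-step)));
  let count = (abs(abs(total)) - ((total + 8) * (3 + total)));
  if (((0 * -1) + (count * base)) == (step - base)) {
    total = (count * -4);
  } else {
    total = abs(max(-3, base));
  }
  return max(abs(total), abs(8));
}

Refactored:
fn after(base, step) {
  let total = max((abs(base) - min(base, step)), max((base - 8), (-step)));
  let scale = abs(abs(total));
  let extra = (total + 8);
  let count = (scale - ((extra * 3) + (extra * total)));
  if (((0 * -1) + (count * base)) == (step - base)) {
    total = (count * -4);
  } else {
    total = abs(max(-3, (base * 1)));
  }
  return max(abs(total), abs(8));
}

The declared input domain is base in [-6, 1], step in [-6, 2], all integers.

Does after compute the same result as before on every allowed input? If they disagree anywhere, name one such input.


This is a faithful refactor — constant usage differs; and arithmetic usage differs; and local variable names differ; and statement counts differ, but the computed results match everywhere.
As a probe, take base=0, step=2: before runs total := 0 | count := -24 | (((0 * -1) + (count * base)) == (step - base)): false | total := 0 | result 8; after runs total := 0 | scale := 0 | extra := 8 | count := -24 | (((0 * -1) + (count * base)) == (step - base)): false | total := 0 | result 8; both end at 8.
Every one of the 72 inputs gives matching results.
verdict: equivalent


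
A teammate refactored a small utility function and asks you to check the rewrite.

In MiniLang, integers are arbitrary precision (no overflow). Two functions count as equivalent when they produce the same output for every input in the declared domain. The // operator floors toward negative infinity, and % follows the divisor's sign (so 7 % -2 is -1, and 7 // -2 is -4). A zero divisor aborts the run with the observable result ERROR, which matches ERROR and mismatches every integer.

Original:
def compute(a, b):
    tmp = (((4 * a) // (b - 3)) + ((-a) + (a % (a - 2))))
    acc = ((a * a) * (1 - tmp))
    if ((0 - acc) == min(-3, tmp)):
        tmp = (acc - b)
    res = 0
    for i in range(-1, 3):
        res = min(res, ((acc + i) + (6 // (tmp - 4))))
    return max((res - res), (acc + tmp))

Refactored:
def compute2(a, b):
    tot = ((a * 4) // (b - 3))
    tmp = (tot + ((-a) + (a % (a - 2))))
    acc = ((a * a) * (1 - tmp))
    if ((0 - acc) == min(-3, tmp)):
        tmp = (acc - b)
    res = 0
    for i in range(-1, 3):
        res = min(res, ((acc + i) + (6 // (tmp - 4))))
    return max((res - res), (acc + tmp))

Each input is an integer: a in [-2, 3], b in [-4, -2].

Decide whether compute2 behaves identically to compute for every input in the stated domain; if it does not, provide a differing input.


Behavior is preserved: although statement counts differ; also local variable names differ, the outputs never diverge.
As a probe, take a=-2, b=-2: compute runs tmp = 1; acc = 0; ((0 - acc) == min(-3, tmp)) -> false; res = 0; [i=-1]; res = -3; [i=0]; res = -3; [i=1]; res = -3; [i=2]; res = -3; return 1; compute2 runs tot = 1; tmp = 1; acc = 0; ((0 - acc) == min(-3, tmp)) -> false; res = 0; [i=-1]; res = -3; [i=0]; res = -3; [i=1]; res = -3; [i=2]; res = -3; return 1; both end at 1.
Checked all 18 inputs in the declared domain: the outputs agree on every one.
verdict: equivalent


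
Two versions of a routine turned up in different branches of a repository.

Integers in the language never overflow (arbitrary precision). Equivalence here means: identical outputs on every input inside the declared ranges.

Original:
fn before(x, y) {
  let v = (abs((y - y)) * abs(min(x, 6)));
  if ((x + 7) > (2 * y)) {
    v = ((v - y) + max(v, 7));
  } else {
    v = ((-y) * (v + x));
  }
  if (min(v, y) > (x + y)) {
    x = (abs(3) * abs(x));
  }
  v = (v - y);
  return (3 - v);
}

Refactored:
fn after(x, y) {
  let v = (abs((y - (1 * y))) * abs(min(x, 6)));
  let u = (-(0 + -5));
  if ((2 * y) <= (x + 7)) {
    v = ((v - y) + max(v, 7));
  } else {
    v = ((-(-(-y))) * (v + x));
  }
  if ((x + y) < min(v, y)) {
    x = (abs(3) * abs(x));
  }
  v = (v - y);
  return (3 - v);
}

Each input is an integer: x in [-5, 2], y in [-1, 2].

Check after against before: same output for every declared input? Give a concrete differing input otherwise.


Evaluate both at x=-5, y=1.
before: v=0, then ((x + 7) > (2 * y)) is false, then v=5, then (min(v, y) > (x + y)) is true, then x=15, then v=4, then returns -1
after: v=0, then u=5, then ((2 * y) <= (x + 7)) is true, then v=6, then ((x + y) < min(v, y)) is true, then x=15, then v=5, then returns -2
-1 against -2: the behavior changed.
verdict: not equivalent; witness: x=-5, y=1


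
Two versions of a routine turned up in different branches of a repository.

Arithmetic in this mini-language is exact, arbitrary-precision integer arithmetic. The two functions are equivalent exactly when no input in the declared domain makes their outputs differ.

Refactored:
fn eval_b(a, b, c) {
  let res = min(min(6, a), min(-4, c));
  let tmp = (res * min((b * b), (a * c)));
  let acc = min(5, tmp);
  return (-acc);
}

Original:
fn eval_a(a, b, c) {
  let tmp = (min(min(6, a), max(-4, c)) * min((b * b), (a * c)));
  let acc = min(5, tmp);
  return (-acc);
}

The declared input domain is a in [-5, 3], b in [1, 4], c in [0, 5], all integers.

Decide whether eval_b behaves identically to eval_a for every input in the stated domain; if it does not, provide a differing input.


Not equivalent: a=-2, b=1, c=1 separates them (-4 vs -5).
eval_a: tmp := 4 | acc := 4 | result -4
eval_b: res := -4 | tmp := 8 | acc := 5 | result -5
verdict: not equivalent; witness: a=-2, b=1, c=1


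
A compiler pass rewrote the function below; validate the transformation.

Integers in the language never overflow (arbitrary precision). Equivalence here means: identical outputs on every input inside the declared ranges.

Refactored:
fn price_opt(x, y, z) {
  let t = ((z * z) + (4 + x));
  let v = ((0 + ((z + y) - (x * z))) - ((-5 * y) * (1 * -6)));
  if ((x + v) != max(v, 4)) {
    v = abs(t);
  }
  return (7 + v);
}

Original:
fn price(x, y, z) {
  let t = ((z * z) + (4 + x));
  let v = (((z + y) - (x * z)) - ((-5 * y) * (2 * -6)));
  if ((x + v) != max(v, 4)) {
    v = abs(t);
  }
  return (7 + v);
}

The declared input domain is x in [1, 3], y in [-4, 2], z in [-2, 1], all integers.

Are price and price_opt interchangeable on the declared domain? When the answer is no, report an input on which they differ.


Equivalent. The one real change (`2` became `1`) has no effect anywhere in the declared ranges.
Across all 84 domain points the two functions coincide.
Tracing x=2, y=-4, z=1: price: t becomes 7; next v becomes 235; next ((x + v) != max(v, 4)) evaluates to true; next v becomes 7; next final value 14 | price_opt: t becomes 7; next v becomes 115; next ((x + v) != max(v, 4)) evaluates to true; next v becomes 7; next final value 14 — matching result 14.
verdict: equivalent


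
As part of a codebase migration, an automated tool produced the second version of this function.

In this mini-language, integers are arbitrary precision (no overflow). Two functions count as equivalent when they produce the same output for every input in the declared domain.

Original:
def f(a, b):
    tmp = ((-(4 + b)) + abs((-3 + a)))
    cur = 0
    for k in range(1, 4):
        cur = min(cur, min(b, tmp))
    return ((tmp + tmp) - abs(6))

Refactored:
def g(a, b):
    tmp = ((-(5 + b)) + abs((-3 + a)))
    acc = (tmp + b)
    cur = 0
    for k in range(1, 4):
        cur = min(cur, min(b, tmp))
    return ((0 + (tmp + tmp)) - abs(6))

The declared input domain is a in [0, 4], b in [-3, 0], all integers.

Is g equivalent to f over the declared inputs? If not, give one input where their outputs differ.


Run the pair on a=0, b=-3.
f: tmp=2, then cur=0, then (k=1), then cur=-3, then (k=2), then cur=-3, then (k=3), then cur=-3, then returns -2
g: tmp=1, then acc=-2, then cur=0, then (k=1), then cur=-3, then (k=2), then cur=-3, then (k=3), then cur=-3, then returns -4
-2 against -4: the behavior changed.
verdict: not equivalent; witness: a=0, b=-3


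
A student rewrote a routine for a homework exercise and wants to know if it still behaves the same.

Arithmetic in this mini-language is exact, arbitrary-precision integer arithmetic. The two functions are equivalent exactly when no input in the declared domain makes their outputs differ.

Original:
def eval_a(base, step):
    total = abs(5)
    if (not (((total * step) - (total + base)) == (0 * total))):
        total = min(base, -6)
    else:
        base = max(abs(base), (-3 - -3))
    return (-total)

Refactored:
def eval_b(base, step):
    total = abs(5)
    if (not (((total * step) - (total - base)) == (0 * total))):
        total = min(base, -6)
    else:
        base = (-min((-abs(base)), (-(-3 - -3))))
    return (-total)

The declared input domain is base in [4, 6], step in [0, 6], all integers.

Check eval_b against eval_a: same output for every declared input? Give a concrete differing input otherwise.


Not equivalent: base=5, step=0 separates them (6 vs -5).
eval_a: total := 5 | (not (((total * step) - (total + base)) == (0 * total))): true | total := -6 | result 6
eval_b: total := 5 | (not (((total * step) - (total - base)) == (0 * total))): false | base := 5 | result -5
verdict: not equivalent; witness: base=5, step=0


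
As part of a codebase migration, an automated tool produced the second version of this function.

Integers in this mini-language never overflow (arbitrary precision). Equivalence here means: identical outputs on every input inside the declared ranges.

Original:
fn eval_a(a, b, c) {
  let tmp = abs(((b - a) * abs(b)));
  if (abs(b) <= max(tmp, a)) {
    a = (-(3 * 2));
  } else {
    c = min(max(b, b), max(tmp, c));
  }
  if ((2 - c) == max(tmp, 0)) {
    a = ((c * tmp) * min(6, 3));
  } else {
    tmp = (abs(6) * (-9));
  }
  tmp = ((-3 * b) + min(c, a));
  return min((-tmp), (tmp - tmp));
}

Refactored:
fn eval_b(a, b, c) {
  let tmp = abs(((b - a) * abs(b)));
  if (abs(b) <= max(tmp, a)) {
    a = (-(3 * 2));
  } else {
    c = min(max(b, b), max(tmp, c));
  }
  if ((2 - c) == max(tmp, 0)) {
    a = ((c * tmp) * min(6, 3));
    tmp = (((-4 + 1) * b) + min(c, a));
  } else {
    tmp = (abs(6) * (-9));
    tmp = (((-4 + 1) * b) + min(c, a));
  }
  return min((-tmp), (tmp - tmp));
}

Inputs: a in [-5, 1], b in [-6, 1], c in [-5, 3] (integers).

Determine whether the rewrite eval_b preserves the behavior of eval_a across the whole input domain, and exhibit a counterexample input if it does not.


Behavior is preserved: although constant usage differs, and arithmetic usage differs, and statement counts differ, and min/max/abs usage differs, the outputs never diverge.
Spot check at a=-4, b=-5, c=-1 — eval_a: tmp=5, then (abs(b) <= max(tmp, a)) is true, then a=-6, then ((2 - c) == max(tmp, 0)) is false, then tmp=-54, then tmp=9, then returns -9. eval_b: tmp=5, then (abs(b) <= max(tmp, a)) is true, then a=-6, then ((2 - c) == max(tmp, 0)) is false, then tmp=-54, then tmp=9, then returns -9. Both give -9.
Checked all 504 inputs in the declared domain: the outputs agree on every one.
verdict: equivalent


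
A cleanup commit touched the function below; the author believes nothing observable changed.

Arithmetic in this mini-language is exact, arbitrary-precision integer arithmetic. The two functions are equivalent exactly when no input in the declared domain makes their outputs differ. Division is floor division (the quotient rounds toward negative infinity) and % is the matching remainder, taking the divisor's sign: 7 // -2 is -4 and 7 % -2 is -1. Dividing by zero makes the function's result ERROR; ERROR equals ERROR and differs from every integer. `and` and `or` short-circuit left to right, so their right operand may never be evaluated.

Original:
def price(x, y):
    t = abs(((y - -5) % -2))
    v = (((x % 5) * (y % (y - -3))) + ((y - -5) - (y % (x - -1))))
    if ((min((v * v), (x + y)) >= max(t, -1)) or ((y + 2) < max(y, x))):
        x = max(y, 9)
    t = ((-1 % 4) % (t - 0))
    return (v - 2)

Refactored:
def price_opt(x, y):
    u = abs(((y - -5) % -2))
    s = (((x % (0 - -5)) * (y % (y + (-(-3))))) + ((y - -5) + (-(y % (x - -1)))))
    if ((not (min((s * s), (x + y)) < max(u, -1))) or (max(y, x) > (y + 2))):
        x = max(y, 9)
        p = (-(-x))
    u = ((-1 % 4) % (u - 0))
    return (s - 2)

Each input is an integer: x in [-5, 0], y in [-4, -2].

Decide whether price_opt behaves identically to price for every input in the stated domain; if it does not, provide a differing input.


Behavior is preserved: although statement counts differ, boolean connective usage differs, arithmetic usage differs, local variable names differ, comparison usage differs, constant usage differs, the outputs never diverge.
One worked example (x=-4, y=-2) — price: t=1, then v=5, then ((min((v * v), (x + y)) >= max(t, -1)) or ((y + 2) < max(y, x))) is false, then t=0, then returns 3; price_opt: u=1, then s=5, then ((not (min((s * s), (x + y)) < max(u, -1))) or (max(y, x) > (y + 2))) is false, then u=0, then returns 3; agreement on 3.
Every one of the 18 inputs gives matching results.
verdict: equivalent


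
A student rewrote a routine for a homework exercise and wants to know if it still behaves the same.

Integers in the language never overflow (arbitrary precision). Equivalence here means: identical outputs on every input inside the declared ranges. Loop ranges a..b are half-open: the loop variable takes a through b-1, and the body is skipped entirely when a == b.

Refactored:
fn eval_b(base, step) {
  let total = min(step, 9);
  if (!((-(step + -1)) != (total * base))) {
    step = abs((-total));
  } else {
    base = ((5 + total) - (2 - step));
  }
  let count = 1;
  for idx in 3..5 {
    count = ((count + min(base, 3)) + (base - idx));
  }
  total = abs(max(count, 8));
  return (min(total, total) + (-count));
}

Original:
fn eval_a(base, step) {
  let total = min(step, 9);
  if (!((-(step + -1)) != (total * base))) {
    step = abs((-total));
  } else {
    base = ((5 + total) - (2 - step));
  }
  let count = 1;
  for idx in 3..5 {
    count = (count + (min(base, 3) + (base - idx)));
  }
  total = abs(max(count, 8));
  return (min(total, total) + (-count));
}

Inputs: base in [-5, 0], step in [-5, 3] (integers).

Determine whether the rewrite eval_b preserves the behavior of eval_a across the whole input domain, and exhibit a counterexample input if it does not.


Behavior is preserved: although same computation, different form, the outputs never diverge.
Tracing base=-1, step=-2: eval_a: total := -2 | (!((-(step + -1)) != (total * base))): false | base := -1 | count := 1 | iter idx=3: | count := -4 | iter idx=4: | count := -10 | total := 8 | result 18 | eval_b: total := -2 | (!((-(step + -1)) != (total * base))): false | base := -1 | count := 1 | iter idx=3: | count := -4 | iter idx=4: | count := -10 | total := 8 | result 18 — matching result 18.
Checked all 54 inputs in the declared domain: the outputs agree on every one.
verdict: equivalent


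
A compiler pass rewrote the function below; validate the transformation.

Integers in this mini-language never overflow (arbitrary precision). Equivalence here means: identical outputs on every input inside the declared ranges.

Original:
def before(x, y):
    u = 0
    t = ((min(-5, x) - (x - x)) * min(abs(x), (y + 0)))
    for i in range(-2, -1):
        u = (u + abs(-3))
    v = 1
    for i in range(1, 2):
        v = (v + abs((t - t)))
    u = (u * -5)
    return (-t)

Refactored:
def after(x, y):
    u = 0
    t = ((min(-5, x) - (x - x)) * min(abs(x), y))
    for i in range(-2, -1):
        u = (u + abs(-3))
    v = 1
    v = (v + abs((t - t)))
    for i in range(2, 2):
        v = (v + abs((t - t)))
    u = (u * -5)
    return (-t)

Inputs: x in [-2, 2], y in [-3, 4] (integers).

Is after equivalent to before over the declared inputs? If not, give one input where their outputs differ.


Equivalent — the differences include constant usage differs; arithmetic usage differs; min/max/abs usage differs; loop structure differs; statement counts differ, yet no declared input distinguishes the two.
Tracing x=2, y=0: before: u := 0 | t := 0 | iter i=-2: | u := 3 | v := 1 | iter i=1: | v := 1 | u := -15 | result 0 | after: u := 0 | t := 0 | iter i=-2: | u := 3 | v := 1 | v := 1 | loop over i: empty range | u := -15 | result 0 — matching result 0.
Across all 40 domain points the two functions coincide.
verdict: equivalent


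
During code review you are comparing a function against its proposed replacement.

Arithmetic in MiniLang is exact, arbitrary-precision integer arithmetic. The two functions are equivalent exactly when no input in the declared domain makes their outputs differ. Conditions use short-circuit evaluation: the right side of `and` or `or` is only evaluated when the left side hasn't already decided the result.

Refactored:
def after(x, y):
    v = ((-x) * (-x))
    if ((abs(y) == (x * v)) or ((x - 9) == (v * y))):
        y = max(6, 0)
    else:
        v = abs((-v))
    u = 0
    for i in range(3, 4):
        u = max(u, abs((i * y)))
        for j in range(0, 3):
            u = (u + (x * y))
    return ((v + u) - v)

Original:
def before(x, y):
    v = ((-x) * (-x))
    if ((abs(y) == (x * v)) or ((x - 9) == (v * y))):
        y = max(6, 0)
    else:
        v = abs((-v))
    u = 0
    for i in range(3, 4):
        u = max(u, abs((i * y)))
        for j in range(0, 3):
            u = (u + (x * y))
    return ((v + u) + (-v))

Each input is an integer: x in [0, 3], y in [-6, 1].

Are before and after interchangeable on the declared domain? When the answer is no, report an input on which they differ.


The two versions differ — the changes include arithmetic usage differs.
Tracing x=0, y=-5: before: v=0, then ((abs(y) == (x * v)) or ((x - 9) == (v * y))) is false, then v=0, then u=0, then (i=3), then u=15, then (j=0), then u=15, then (j=1), then u=15, then (j=2), then u=15, then returns 15 | after: v=0, then ((abs(y) == (x * v)) or ((x - 9) == (v * y))) is false, then v=0, then u=0, then (i=3), then u=15, then (j=0), then u=15, then (j=1), then u=15, then (j=2), then u=15, then returns 15 — matching result 15.
Across all 32 domain points the two functions coincide.
verdict: equivalent


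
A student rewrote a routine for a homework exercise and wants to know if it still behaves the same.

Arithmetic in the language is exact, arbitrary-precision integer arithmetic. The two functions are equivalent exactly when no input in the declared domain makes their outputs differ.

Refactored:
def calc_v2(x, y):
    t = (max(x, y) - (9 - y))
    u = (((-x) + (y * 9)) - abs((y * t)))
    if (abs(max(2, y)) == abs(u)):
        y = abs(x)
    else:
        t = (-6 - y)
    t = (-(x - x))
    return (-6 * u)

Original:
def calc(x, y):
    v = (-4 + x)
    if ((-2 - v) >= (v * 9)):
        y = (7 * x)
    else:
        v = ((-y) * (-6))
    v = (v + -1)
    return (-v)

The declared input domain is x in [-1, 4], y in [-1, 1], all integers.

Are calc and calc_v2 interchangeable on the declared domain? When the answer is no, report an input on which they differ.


Try x=-1, y=-1.
calc: v = -5; ((-2 - v) >= (v * 9)) -> true; y = -7; v = -6; return 6
calc_v2: t = -11; u = -19; (abs(max(2, y)) == abs(u)) -> false; t = -5; t = 0; return 114
6 != 114, so the rewrite changes behavior.
verdict: not equivalent; witness: x=-1, y=-1
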